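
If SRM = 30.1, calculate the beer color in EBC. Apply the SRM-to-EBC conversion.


EBC = SRM · 1.97
EBC = 30.1 · 1.97

59.2970 EBC


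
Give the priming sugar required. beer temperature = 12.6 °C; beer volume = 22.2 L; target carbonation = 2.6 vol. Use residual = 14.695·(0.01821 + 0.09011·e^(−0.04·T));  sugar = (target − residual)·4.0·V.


residual = 14.695·(0.01821 + 0.09011·e^(−0.04·12.6)) = 1.0675
sugar = (2.6 − 1.0675)·4.0·22.2

136.0827 g


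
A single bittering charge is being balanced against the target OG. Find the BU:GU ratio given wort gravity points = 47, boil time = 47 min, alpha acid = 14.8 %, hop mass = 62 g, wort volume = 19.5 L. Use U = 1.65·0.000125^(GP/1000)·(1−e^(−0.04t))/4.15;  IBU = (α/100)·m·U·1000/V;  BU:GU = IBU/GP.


U = 1.65·0.000125^(47/1000)·(1−e^(−0.04·47))/4.15 = 0.2208
IBU = (14.8/100)·62·0.2208·1000/19.5 = 103.9209
BU:GU = 103.9209/47

2.2111


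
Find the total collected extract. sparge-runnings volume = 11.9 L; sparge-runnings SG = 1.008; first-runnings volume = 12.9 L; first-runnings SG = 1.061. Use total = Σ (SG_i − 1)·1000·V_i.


first = (1.061 − 1)·1000·12.9 = 786.9000
sparge = (1.008 − 1)·1000·11.9 = 95.2000
total = 786.9000 + 95.2000

882.1000 gravity·L


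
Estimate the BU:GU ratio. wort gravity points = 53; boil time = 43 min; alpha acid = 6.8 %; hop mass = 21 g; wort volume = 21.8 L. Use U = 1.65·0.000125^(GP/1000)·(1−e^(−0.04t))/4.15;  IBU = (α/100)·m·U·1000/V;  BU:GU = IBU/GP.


U = 1.65·0.000125^(53/1000)·(1−e^(−0.04·43))/4.15 = 0.2027
IBU = (6.8/100)·21·0.2027·1000/21.8 = 13.2786
BU:GU = 13.2786/53

0.2505


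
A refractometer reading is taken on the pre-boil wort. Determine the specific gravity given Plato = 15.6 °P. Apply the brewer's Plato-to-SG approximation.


SG = 259/(259 − P)
SG = 259/(259 − 15.6)

1.0641


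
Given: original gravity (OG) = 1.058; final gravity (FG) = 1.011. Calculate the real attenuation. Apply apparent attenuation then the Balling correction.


AA = (OG−FG)/(OG−1)·100;  RA = AA·0.8192
AA = (1.058 − 1.011)/(1.058 − 1)·100 = 81.0345
RA = 81.0345·0.8192

66.3834 %


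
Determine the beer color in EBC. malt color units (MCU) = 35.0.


SRM = 1.4922·MCU^0.6859;  EBC = SRM·1.97
SRM = 1.4922·35.0^0.6859 = 17.0963
EBC = 17.0963·1.97

33.6798 EBC


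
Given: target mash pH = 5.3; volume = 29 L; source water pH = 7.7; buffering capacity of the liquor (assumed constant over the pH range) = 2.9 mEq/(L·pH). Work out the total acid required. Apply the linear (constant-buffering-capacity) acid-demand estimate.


acid = buffering capacity · (pH_source − pH_target) · V
acid = 2.9 · (7.7 − 5.3) · 29

201.8400 mEq


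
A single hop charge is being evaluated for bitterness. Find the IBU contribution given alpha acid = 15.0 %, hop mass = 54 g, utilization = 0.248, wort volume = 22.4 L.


IBU = (α/100)·mass·U·1000 / V
IBU = (15.0/100)·54·0.248·1000 / 22.4

89.6786 IBU


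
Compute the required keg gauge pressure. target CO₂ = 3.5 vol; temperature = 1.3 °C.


psi = vols/(0.01821 + 0.09011·e^(−0.04·T)) − 14.695
psi = 3.5/(0.01821 + 0.09011·e^(−0.04·1.3)) − 14.695

19.0386 psi


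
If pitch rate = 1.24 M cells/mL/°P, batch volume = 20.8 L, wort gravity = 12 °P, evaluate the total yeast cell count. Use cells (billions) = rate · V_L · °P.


cells = 1.24 · 20.8 · 12

309.5040 billion cells


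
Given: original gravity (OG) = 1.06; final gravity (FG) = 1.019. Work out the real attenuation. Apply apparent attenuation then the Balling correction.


AA = (OG−FG)/(OG−1)·100;  RA = AA·0.8192
AA = (1.06 − 1.019)/(1.06 − 1)·100 = 68.3333
RA = 68.3333·0.8192

55.9787 %


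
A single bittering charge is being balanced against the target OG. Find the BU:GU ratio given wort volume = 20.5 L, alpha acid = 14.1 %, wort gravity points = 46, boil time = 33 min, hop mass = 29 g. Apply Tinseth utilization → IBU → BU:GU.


U = 1.65·0.000125^(GP/1000)·(1−e^(−0.04t))/4.15;  IBU = (α/100)·m·U·1000/V;  BU:GU = IBU/GP
U = 1.65·0.000125^(46/1000)·(1−e^(−0.04·33))/4.15 = 0.1927
IBU = (14.1/100)·29·0.1927·1000/20.5 = 38.4398
BU:GU = 38.4398/46

0.8356


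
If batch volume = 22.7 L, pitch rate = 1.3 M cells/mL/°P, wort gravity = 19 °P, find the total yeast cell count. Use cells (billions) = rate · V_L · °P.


cells = 1.3 · 22.7 · 19

560.6900 billion cells


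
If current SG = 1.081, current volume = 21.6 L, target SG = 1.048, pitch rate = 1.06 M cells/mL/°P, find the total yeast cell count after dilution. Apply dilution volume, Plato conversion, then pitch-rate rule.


V_w = V·((SG_c−1)/(SG_t−1)−1);  °P = 259 − 259/SG_t;  cells = rate·(V+V_w)·°P
V_w = 21.6·((1.081−1)/(1.048−1)−1) = 14.8500
V_final = 21.6 + 14.8500 = 36.4500
°P = 259 − 259/1.048 = 11.8626
cells = 1.06·36.4500·11.8626

458.3351 billion cells


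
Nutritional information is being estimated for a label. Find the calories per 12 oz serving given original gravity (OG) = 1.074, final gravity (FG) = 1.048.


ABW = (OG−FG)·131.25·0.79/FG;  °P = 259 − 259/SG (for OG→OE and FG→AE);  RE = 0.1808·OE + 0.8192·AE;  Cal = (6.9·ABW + 4·(RE−0.1))·FG·3.55
ABW = (1.074 − 1.048)·131.25·0.79/1.048 = 2.5724
OE = 259 − 259/1.074 = 17.8454 °P
AE = 259 − 259/1.048 = 11.8626 °P
RE = 0.1808·17.8454 + 0.8192·11.8626 = 12.9443 °P
Cal = (6.9·2.5724 + 4·(12.9443−0.1))·1.048·3.55

257.1791 kcal


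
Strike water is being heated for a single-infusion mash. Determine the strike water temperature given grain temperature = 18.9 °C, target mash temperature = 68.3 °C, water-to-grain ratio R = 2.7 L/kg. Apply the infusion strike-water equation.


T_strike = (0.41/R)·(T_mash − T_grain) + T_mash
T_strike = (0.41/2.7)·(68.3 − 18.9) + 68.3

75.8015 °C


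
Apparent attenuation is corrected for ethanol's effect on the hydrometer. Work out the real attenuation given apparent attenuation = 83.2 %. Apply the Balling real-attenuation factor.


RA = AA · 0.8192
RA = 83.2 · 0.8192

68.1574 %


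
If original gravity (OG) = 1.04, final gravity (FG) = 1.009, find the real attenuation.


AA = (OG−FG)/(OG−1)·100;  RA = AA·0.8192
AA = (1.04 − 1.009)/(1.04 − 1)·100 = 77.5000
RA = 77.5000·0.8192

63.4880 %


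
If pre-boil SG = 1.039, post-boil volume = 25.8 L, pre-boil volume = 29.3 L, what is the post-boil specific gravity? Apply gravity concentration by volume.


SG_post = 1 + (SG_pre − 1)·V_pre/V_post
pts_pre = (1.039 − 1)·1000 = 39.0000
pts_post = 39.0000·29.3/25.8 = 44.2907
SG_post = 1 + 44.2907/1000

1.0443


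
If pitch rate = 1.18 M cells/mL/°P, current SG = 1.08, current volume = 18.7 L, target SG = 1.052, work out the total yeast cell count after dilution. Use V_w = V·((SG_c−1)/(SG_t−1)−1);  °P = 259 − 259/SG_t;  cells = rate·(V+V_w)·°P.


V_w = 18.7·((1.08−1)/(1.052−1)−1) = 10.0692
V_final = 18.7 + 10.0692 = 28.7692
°P = 259 − 259/1.052 = 12.8023
cells = 1.18·28.7692·12.8023

434.6079 billion cells


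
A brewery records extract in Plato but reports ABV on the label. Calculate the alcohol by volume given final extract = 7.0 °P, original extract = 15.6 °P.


SG = 259/(259 − P);  ABV = (OG − FG)·131.25
OG = 259/(259 − 15.6) = 1.0641
FG = 259/(259 − 7.0) = 1.0278
ABV = (1.0641 − 1.0278)·131.25

4.7662 % ABV


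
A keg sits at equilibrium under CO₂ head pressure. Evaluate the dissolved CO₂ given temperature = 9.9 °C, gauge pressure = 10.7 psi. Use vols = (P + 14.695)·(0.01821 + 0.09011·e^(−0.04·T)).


vols = (10.7 + 14.695)·(0.01821 + 0.09011·e^(−0.04·9.9))

2.0025 volumes


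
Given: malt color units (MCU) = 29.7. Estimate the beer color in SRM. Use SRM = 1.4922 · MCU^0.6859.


SRM = 1.4922 · 29.7^0.6859

15.2753 SRM


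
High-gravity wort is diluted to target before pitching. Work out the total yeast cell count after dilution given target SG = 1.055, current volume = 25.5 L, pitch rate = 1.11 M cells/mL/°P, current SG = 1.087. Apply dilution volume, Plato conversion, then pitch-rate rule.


V_w = V·((SG_c−1)/(SG_t−1)−1);  °P = 259 − 259/SG_t;  cells = rate·(V+V_w)·°P
V_w = 25.5·((1.087−1)/(1.055−1)−1) = 14.8364
V_final = 25.5 + 14.8364 = 40.3364
°P = 259 − 259/1.055 = 13.5024
cells = 1.11·40.3364·13.5024

604.5465 billion cells


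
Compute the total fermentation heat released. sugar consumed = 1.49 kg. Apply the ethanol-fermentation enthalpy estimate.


Q = m_sugar · 590 kJ/kg
Q = 1.49 · 590

879.1000 kJ


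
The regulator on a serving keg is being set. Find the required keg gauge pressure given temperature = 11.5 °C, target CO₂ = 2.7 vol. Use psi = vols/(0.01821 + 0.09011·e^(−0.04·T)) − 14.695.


psi = 2.7/(0.01821 + 0.09011·e^(−0.04·11.5)) − 14.695

21.2595 psi


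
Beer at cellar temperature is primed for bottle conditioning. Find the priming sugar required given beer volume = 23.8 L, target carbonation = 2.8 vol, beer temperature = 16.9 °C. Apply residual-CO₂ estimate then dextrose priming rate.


residual = 14.695·(0.01821 + 0.09011·e^(−0.04·T));  sugar = (target − residual)·4.0·V
residual = 14.695·(0.01821 + 0.09011·e^(−0.04·16.9)) = 0.9411
sugar = (2.8 − 0.9411)·4.0·23.8

176.9644 g


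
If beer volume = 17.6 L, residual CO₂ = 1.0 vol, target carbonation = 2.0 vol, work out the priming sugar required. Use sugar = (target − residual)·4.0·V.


sugar = (2.0 − 1.0)·4.0·17.6

70.4000 g


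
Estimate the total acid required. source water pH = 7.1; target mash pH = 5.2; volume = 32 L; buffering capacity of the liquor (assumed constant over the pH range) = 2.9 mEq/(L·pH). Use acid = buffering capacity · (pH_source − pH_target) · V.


acid = 2.9 · (7.1 − 5.2) · 32

176.3200 mEq


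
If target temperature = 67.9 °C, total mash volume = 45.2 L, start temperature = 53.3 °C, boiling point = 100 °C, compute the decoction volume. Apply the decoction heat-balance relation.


V_dec = V_total·(T_target − T_start)/(T_boil − T_start)
V_dec = 45.2·(67.9 − 53.3)/(100 − 53.3)

14.1310 L


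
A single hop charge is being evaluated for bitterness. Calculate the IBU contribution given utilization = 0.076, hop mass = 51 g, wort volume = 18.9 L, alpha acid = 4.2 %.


IBU = (α/100)·mass·U·1000 / V
IBU = (4.2/100)·51·0.076·1000 / 18.9

8.6133 IBU


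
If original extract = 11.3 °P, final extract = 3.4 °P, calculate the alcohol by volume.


SG = 259/(259 − P);  ABV = (OG − FG)·131.25
OG = 259/(259 − 11.3) = 1.0456
FG = 259/(259 − 3.4) = 1.0133
ABV = (1.0456 − 1.0133)·131.25

4.2417 % ABV


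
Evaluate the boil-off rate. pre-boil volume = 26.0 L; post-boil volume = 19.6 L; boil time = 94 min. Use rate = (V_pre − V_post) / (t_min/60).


rate = (26.0 − 19.6) / (94/60)

4.0851 L/hr


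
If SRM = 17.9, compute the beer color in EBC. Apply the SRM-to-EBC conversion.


EBC = SRM · 1.97
EBC = 17.9 · 1.97

35.2630 EBC


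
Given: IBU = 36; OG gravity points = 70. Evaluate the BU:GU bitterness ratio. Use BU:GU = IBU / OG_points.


BU:GU = 36 / 70

0.5143


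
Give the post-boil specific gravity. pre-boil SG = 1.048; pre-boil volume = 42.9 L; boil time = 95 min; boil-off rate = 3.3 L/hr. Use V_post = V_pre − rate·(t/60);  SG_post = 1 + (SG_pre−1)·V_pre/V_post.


V_post = 42.9 − 3.3·(95/60) = 37.6750
SG_post = 1 + (1.048 − 1)·42.9/37.6750

1.0547


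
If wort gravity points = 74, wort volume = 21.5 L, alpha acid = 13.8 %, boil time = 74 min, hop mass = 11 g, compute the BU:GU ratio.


U = 1.65·0.000125^(GP/1000)·(1−e^(−0.04t))/4.15;  IBU = (α/100)·m·U·1000/V;  BU:GU = IBU/GP
U = 1.65·0.000125^(74/1000)·(1−e^(−0.04·74))/4.15 = 0.1939
IBU = (13.8/100)·11·0.1939·1000/21.5 = 13.6877
BU:GU = 13.6877/74

0.1850


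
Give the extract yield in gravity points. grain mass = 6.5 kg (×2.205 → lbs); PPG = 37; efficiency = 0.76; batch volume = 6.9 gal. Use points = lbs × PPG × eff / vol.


lbs = 6.5 × 2.205 = 14.3325
points = 14.3325 × 37 × 0.76 / 6.9

58.4101 points


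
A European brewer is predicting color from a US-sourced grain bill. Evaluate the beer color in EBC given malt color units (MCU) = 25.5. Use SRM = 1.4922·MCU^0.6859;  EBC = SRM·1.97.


SRM = 1.4922·25.5^0.6859 = 13.7586
EBC = 13.7586·1.97

27.1044 EBC


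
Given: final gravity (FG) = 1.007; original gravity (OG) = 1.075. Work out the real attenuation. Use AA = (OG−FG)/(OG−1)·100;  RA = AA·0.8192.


AA = (1.075 − 1.007)/(1.075 − 1)·100 = 90.6667
RA = 90.6667·0.8192

74.2741 %


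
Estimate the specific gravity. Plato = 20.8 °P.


SG = 259/(259 − P)
SG = 259/(259 − 20.8)

1.0873


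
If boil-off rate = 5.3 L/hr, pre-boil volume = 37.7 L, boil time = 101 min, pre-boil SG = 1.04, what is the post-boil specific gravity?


V_post = V_pre − rate·(t/60);  SG_post = 1 + (SG_pre−1)·V_pre/V_post
V_post = 37.7 − 5.3·(101/60) = 28.7783
SG_post = 1 + (1.04 − 1)·37.7/28.7783

1.0524


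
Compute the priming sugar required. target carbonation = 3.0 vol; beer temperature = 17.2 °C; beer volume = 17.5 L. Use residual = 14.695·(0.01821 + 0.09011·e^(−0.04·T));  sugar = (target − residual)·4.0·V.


residual = 14.695·(0.01821 + 0.09011·e^(−0.04·17.2)) = 0.9331
sugar = (3.0 − 0.9331)·4.0·17.5

144.6833 g


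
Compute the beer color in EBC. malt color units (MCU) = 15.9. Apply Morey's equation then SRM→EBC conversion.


SRM = 1.4922·MCU^0.6859;  EBC = SRM·1.97
SRM = 1.4922·15.9^0.6859 = 9.9510
EBC = 9.9510·1.97

19.6034 EBC


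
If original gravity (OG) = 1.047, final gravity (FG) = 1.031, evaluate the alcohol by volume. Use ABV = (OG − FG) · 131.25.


ABV = (1.047 − 1.031) · 131.25

2.1000 % ABV


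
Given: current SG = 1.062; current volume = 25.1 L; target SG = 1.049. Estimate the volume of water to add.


V_water = V·((SG_curr − 1)/(SG_target − 1) − 1)
V_water = 25.1·((1.062 − 1)/(1.049 − 1) − 1)

6.6592 L


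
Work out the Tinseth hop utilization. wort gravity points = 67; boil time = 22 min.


U = 1.65·0.000125^(GP/1000) · (1 − e^(−0.04·t))/4.15
bigness = 1.65·0.000125^(67/1000) = 0.9036
boil_factor = (1 − e^(−0.04·22))/4.15 = 0.1410
U = 0.9036 · 0.1410

0.1274


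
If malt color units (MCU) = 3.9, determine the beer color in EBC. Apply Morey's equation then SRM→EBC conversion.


SRM = 1.4922·MCU^0.6859;  EBC = SRM·1.97
SRM = 1.4922·3.9^0.6859 = 3.7952
EBC = 3.7952·1.97

7.4766 EBC


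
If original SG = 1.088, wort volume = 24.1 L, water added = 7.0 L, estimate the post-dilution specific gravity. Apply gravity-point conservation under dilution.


SG_new = 1 + (SG_old − 1)·V_old/(V_old + V_water)
pts = (1.088 − 1)·1000·24.1/(24.1 + 7.0) = 68.1929
SG_new = 1 + 68.1929/1000

1.0682


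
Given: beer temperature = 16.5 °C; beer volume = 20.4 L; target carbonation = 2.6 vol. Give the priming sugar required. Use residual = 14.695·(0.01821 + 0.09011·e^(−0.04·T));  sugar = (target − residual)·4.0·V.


residual = 14.695·(0.01821 + 0.09011·e^(−0.04·16.5)) = 0.9520
sugar = (2.6 − 0.9520)·4.0·20.4

134.4774 g


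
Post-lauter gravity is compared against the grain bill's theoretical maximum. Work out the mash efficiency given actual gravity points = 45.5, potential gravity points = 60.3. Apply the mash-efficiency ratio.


efficiency = actual / potential × 100
efficiency = 45.5 / 60.3 × 100

75.4561 %


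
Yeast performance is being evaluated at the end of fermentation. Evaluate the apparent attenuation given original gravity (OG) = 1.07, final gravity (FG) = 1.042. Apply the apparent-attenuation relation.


AA = (OG − FG)/(OG − 1) · 100
AA = (1.07 − 1.042)/(1.07 − 1) · 100

40.0000 %


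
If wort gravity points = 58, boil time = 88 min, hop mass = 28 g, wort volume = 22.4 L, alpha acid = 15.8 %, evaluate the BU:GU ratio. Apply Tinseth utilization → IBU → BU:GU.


U = 1.65·0.000125^(GP/1000)·(1−e^(−0.04t))/4.15;  IBU = (α/100)·m·U·1000/V;  BU:GU = IBU/GP
U = 1.65·0.000125^(58/1000)·(1−e^(−0.04·88))/4.15 = 0.2291
IBU = (15.8/100)·28·0.2291·1000/22.4 = 45.2454
BU:GU = 45.2454/58

0.7801


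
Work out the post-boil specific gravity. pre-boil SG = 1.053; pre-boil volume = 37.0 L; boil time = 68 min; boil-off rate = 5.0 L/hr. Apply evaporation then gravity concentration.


V_post = V_pre − rate·(t/60);  SG_post = 1 + (SG_pre−1)·V_pre/V_post
V_post = 37.0 − 5.0·(68/60) = 31.3333
SG_post = 1 + (1.053 − 1)·37.0/31.3333

1.0626


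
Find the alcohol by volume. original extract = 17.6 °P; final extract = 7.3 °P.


SG = 259/(259 − P);  ABV = (OG − FG)·131.25
OG = 259/(259 − 17.6) = 1.0729
FG = 259/(259 − 7.3) = 1.0290
ABV = (1.0729 − 1.0290)·131.25

5.7626 % ABV


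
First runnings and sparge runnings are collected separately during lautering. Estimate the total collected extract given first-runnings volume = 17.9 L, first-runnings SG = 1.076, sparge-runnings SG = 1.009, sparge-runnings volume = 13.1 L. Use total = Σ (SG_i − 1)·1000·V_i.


first = (1.076 − 1)·1000·17.9 = 1360.4000
sparge = (1.009 − 1)·1000·13.1 = 117.9000
total = 1360.4000 + 117.9000

1478.3000 gravity·L


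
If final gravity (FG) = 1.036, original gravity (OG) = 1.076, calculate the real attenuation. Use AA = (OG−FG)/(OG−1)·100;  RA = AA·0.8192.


AA = (1.076 − 1.036)/(1.076 − 1)·100 = 52.6316
RA = 52.6316·0.8192

43.1158 %


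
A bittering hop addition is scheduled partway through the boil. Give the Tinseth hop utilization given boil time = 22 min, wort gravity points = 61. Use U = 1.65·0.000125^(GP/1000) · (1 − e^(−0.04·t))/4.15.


bigness = 1.65·0.000125^(61/1000) = 0.9537
boil_factor = (1 − e^(−0.04·22))/4.15 = 0.1410
U = 0.9537 · 0.1410

0.1345


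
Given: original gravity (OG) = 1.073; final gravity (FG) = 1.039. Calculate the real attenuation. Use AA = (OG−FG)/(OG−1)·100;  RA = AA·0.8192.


AA = (1.073 − 1.039)/(1.073 − 1)·100 = 46.5753
RA = 46.5753·0.8192

38.1545 %


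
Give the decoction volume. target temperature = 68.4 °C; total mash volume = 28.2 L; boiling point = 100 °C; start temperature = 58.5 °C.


V_dec = V_total·(T_target − T_start)/(T_boil − T_start)
V_dec = 28.2·(68.4 − 58.5)/(100 − 58.5)

6.7272 L


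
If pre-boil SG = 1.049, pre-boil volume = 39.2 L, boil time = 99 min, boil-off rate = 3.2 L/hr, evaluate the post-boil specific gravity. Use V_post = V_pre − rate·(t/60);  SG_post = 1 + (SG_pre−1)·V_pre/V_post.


V_post = 39.2 − 3.2·(99/60) = 33.9200
SG_post = 1 + (1.049 − 1)·39.2/33.9200

1.0566


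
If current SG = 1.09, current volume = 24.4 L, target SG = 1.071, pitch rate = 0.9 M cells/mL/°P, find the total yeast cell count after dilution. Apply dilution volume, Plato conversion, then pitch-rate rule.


V_w = V·((SG_c−1)/(SG_t−1)−1);  °P = 259 − 259/SG_t;  cells = rate·(V+V_w)·°P
V_w = 24.4·((1.09−1)/(1.071−1)−1) = 6.5296
V_final = 24.4 + 6.5296 = 30.9296
°P = 259 − 259/1.071 = 17.1699
cells = 0.9·30.9296·17.1699

477.9529 billion cells


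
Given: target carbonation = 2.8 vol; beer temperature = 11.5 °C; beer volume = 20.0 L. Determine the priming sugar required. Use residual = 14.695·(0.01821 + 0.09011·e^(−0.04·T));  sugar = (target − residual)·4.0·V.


residual = 14.695·(0.01821 + 0.09011·e^(−0.04·11.5)) = 1.1035
sugar = (2.8 − 1.1035)·4.0·20.0

135.7184 g


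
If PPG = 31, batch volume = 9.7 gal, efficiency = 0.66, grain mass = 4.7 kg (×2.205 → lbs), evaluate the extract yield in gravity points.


points = lbs × PPG × eff / vol
lbs = 4.7 × 2.205 = 10.3635
points = 10.3635 × 31 × 0.66 / 9.7

21.8595 points


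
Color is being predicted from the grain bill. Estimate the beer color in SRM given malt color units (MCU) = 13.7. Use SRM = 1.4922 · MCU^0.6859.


SRM = 1.4922 · 13.7^0.6859

8.9847 SRM


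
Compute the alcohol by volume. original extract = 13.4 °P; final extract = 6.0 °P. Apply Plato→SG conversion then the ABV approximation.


SG = 259/(259 − P);  ABV = (OG − FG)·131.25
OG = 259/(259 − 13.4) = 1.0546
FG = 259/(259 − 6.0) = 1.0237
ABV = (1.0546 − 1.0237)·131.25

4.0484 % ABV


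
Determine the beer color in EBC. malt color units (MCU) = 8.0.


SRM = 1.4922·MCU^0.6859;  EBC = SRM·1.97
SRM = 1.4922·8.0^0.6859 = 6.2124
EBC = 6.2124·1.97

12.2383 EBC


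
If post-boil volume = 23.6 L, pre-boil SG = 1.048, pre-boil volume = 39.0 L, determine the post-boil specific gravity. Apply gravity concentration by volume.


SG_post = 1 + (SG_pre − 1)·V_pre/V_post
pts_pre = (1.048 − 1)·1000 = 48.0000
pts_post = 48.0000·39.0/23.6 = 79.3220
SG_post = 1 + 79.3220/1000

1.0793


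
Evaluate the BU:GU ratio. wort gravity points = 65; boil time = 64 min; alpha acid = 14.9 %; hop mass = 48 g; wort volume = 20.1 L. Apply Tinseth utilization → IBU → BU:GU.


U = 1.65·0.000125^(GP/1000)·(1−e^(−0.04t))/4.15;  IBU = (α/100)·m·U·1000/V;  BU:GU = IBU/GP
U = 1.65·0.000125^(65/1000)·(1−e^(−0.04·64))/4.15 = 0.2045
IBU = (14.9/100)·48·0.2045·1000/20.1 = 72.7821
BU:GU = 72.7821/65

1.1197


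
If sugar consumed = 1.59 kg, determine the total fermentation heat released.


Q = m_sugar · 590 kJ/kg
Q = 1.59 · 590

938.1000 kJ


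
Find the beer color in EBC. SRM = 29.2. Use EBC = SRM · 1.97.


EBC = 29.2 · 1.97

57.5240 EBC


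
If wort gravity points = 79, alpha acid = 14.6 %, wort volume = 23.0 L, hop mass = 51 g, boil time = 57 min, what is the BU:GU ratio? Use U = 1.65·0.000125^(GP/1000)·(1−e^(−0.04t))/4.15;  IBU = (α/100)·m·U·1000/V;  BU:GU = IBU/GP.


U = 1.65·0.000125^(79/1000)·(1−e^(−0.04·57))/4.15 = 0.1755
IBU = (14.6/100)·51·0.1755·1000/23.0 = 56.8101
BU:GU = 56.8101/79

0.7191


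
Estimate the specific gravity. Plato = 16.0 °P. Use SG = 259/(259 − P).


SG = 259/(259 − 16.0)

1.0658


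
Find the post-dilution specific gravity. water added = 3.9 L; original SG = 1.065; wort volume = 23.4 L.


SG_new = 1 + (SG_old − 1)·V_old/(V_old + V_water)
pts = (1.065 − 1)·1000·23.4/(23.4 + 3.9) = 55.7143
SG_new = 1 + 55.7143/1000

1.0557


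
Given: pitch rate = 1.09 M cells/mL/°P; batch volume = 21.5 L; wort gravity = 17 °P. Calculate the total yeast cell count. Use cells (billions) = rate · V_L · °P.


cells = 1.09 · 21.5 · 17

398.3950 billion cells


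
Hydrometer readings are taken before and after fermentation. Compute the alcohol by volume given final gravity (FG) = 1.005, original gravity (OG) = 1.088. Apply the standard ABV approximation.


ABV = (OG − FG) · 131.25
ABV = (1.088 − 1.005) · 131.25

10.8938 % ABV


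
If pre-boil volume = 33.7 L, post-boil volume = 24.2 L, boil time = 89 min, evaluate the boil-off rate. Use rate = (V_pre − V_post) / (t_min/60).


rate = (33.7 − 24.2) / (89/60)

6.4045 L/hr


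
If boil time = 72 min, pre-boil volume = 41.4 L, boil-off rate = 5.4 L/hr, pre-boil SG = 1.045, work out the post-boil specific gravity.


V_post = V_pre − rate·(t/60);  SG_post = 1 + (SG_pre−1)·V_pre/V_post
V_post = 41.4 − 5.4·(72/60) = 34.9200
SG_post = 1 + (1.045 − 1)·41.4/34.9200

1.0534


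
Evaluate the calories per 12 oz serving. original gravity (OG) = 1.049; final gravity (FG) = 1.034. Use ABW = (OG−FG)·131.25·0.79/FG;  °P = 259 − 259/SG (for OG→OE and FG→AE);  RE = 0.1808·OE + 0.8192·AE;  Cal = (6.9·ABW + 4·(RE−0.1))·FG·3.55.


ABW = (1.049 − 1.034)·131.25·0.79/1.034 = 1.5042
OE = 259 − 259/1.049 = 12.0982 °P
AE = 259 − 259/1.034 = 8.5164 °P
RE = 0.1808·12.0982 + 0.8192·8.5164 = 9.1640 °P
Cal = (6.9·1.5042 + 4·(9.1640−0.1))·1.034·3.55

171.1826 kcal


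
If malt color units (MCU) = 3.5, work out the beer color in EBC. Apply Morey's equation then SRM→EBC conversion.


SRM = 1.4922·MCU^0.6859;  EBC = SRM·1.97
SRM = 1.4922·3.5^0.6859 = 3.5237
EBC = 3.5237·1.97

6.9418 EBC


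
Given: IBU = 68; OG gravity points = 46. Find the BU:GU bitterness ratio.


BU:GU = IBU / OG_points
BU:GU = 68 / 46

1.4783


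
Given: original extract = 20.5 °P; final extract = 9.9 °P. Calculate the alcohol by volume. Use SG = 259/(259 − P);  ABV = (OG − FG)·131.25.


OG = 259/(259 − 20.5) = 1.0860
FG = 259/(259 − 9.9) = 1.0397
ABV = (1.0860 − 1.0397)·131.25

6.0652 % ABV


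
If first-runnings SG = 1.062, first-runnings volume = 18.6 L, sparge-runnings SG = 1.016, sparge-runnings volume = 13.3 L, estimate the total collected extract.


total = Σ (SG_i − 1)·1000·V_i
first = (1.062 − 1)·1000·18.6 = 1153.2000
sparge = (1.016 − 1)·1000·13.3 = 212.8000
total = 1153.2000 + 212.8000

1366.0000 gravity·L


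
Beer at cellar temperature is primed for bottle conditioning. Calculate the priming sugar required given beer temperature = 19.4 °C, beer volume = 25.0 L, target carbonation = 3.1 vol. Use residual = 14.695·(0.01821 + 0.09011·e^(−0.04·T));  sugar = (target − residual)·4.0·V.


residual = 14.695·(0.01821 + 0.09011·e^(−0.04·19.4)) = 0.8770
sugar = (3.1 − 0.8770)·4.0·25.0

222.2965 g


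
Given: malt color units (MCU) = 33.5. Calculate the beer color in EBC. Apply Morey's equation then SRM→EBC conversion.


SRM = 1.4922·MCU^0.6859;  EBC = SRM·1.97
SRM = 1.4922·33.5^0.6859 = 16.5903
EBC = 16.5903·1.97

32.6830 EBC


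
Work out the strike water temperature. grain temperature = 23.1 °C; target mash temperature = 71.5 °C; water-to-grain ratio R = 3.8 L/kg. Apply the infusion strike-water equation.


T_strike = (0.41/R)·(T_mash − T_grain) + T_mash
T_strike = (0.41/3.8)·(71.5 − 23.1) + 71.5

76.7221 °C


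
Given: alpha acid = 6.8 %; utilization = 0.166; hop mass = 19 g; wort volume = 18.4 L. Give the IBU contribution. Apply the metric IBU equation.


IBU = (α/100)·mass·U·1000 / V
IBU = (6.8/100)·19·0.166·1000 / 18.4

11.6561 IBU


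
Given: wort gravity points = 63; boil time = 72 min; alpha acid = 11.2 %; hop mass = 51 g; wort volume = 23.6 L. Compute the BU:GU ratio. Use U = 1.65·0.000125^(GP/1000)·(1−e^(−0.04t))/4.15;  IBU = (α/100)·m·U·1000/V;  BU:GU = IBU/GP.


U = 1.65·0.000125^(63/1000)·(1−e^(−0.04·72))/4.15 = 0.2130
IBU = (11.2/100)·51·0.2130·1000/23.6 = 51.5617
BU:GU = 51.5617/63

0.8184


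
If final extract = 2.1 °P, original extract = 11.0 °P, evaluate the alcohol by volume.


SG = 259/(259 − P);  ABV = (OG − FG)·131.25
OG = 259/(259 − 11.0) = 1.0444
FG = 259/(259 − 2.1) = 1.0082
ABV = (1.0444 − 1.0082)·131.25

4.7487 % ABV


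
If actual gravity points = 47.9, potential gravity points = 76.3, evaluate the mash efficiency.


efficiency = actual / potential × 100
efficiency = 47.9 / 76.3 × 100

62.7785 %


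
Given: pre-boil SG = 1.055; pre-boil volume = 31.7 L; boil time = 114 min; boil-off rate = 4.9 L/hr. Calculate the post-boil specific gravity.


V_post = V_pre − rate·(t/60);  SG_post = 1 + (SG_pre−1)·V_pre/V_post
V_post = 31.7 − 4.9·(114/60) = 22.3900
SG_post = 1 + (1.055 − 1)·31.7/22.3900

1.0779


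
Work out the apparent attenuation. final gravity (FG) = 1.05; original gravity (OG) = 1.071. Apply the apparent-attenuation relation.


AA = (OG − FG)/(OG − 1) · 100
AA = (1.071 − 1.05)/(1.071 − 1) · 100

29.5775 %


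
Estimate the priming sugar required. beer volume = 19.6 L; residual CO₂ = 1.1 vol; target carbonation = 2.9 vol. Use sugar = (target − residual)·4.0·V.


sugar = (2.9 − 1.1)·4.0·19.6

141.1200 g


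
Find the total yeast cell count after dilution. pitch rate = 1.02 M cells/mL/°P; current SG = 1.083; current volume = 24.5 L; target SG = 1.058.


V_w = V·((SG_c−1)/(SG_t−1)−1);  °P = 259 − 259/SG_t;  cells = rate·(V+V_w)·°P
V_w = 24.5·((1.083−1)/(1.058−1)−1) = 10.5603
V_final = 24.5 + 10.5603 = 35.0603
°P = 259 − 259/1.058 = 14.1985
cells = 1.02·35.0603·14.1985

507.7600 billion cells


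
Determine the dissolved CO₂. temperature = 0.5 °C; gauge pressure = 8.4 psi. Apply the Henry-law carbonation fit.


vols = (P + 14.695)·(0.01821 + 0.09011·e^(−0.04·T))
vols = (8.4 + 14.695)·(0.01821 + 0.09011·e^(−0.04·0.5))

2.4604 volumes


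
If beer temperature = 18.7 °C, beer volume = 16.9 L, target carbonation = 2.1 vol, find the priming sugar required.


residual = 14.695·(0.01821 + 0.09011·e^(−0.04·T));  sugar = (target − residual)·4.0·V
residual = 14.695·(0.01821 + 0.09011·e^(−0.04·18.7)) = 0.8943
sugar = (2.1 − 0.8943)·4.0·16.9

81.5026 g


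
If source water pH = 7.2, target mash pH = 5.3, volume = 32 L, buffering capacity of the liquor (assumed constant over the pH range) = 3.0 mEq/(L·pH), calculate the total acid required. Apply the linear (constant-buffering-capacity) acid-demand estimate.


acid = buffering capacity · (pH_source − pH_target) · V
acid = 3.0 · (7.2 − 5.3) · 32

182.4000 mEq


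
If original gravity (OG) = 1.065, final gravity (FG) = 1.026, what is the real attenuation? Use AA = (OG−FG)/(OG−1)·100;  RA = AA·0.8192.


AA = (1.065 − 1.026)/(1.065 − 1)·100 = 60.0000
RA = 60.0000·0.8192

49.1520 %


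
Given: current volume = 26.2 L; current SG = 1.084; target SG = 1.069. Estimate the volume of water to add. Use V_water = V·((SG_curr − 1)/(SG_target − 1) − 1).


V_water = 26.2·((1.084 − 1)/(1.069 − 1) − 1)

5.6957 L


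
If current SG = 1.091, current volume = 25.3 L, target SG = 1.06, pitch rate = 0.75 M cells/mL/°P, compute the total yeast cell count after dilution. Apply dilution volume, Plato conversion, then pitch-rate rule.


V_w = V·((SG_c−1)/(SG_t−1)−1);  °P = 259 − 259/SG_t;  cells = rate·(V+V_w)·°P
V_w = 25.3·((1.091−1)/(1.06−1)−1) = 13.0717
V_final = 25.3 + 13.0717 = 38.3717
°P = 259 − 259/1.06 = 14.6604
cells = 0.75·38.3717·14.6604

421.9073 billion cells


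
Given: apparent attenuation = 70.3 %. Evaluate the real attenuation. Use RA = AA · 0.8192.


RA = 70.3 · 0.8192

57.5898 %


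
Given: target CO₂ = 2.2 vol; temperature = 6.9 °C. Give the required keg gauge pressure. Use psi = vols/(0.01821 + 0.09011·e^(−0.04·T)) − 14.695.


psi = 2.2/(0.01821 + 0.09011·e^(−0.04·6.9)) − 14.695

10.7131 psi


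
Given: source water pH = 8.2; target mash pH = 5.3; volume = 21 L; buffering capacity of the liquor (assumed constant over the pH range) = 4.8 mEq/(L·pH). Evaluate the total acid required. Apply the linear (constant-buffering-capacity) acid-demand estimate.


acid = buffering capacity · (pH_source − pH_target) · V
acid = 4.8 · (8.2 − 5.3) · 21

292.3200 mEq


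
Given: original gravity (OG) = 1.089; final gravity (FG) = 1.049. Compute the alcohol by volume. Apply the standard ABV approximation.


ABV = (OG − FG) · 131.25
ABV = (1.089 − 1.049) · 131.25

5.2500 % ABV


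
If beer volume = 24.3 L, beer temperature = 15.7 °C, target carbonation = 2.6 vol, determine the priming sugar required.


residual = 14.695·(0.01821 + 0.09011·e^(−0.04·T));  sugar = (target − residual)·4.0·V
residual = 14.695·(0.01821 + 0.09011·e^(−0.04·15.7)) = 0.9742
sugar = (2.6 − 0.9742)·4.0·24.3

158.0231 g


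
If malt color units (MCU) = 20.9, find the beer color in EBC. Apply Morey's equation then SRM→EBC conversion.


SRM = 1.4922·MCU^0.6859;  EBC = SRM·1.97
SRM = 1.4922·20.9^0.6859 = 12.0037
EBC = 12.0037·1.97

23.6473 EBC


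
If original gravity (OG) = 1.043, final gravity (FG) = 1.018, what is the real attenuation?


AA = (OG−FG)/(OG−1)·100;  RA = AA·0.8192
AA = (1.043 − 1.018)/(1.043 − 1)·100 = 58.1395
RA = 58.1395·0.8192

47.6279 %


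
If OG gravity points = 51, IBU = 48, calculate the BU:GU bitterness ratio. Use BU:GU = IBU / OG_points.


BU:GU = 48 / 51

0.9412


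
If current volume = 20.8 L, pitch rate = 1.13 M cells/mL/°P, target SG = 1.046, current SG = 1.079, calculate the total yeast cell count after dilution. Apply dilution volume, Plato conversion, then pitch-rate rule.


V_w = V·((SG_c−1)/(SG_t−1)−1);  °P = 259 − 259/SG_t;  cells = rate·(V+V_w)·°P
V_w = 20.8·((1.079−1)/(1.046−1)−1) = 14.9217
V_final = 20.8 + 14.9217 = 35.7217
°P = 259 − 259/1.046 = 11.3901
cells = 1.13·35.7217·11.3901

459.7661 billion cells


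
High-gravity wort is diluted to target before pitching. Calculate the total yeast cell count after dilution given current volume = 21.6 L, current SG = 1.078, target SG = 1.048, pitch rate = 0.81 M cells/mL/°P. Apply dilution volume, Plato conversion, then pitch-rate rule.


V_w = V·((SG_c−1)/(SG_t−1)−1);  °P = 259 − 259/SG_t;  cells = rate·(V+V_w)·°P
V_w = 21.6·((1.078−1)/(1.048−1)−1) = 13.5000
V_final = 21.6 + 13.5000 = 35.1000
°P = 259 − 259/1.048 = 11.8626
cells = 0.81·35.1000·11.8626

337.2655 billion cells


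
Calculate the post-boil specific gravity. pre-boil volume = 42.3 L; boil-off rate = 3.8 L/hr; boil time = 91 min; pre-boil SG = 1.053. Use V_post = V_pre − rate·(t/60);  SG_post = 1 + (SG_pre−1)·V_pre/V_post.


V_post = 42.3 − 3.8·(91/60) = 36.5367
SG_post = 1 + (1.053 − 1)·42.3/36.5367

1.0614


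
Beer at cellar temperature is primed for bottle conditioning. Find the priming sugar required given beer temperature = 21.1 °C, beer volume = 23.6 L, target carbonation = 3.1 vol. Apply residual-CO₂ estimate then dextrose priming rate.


residual = 14.695·(0.01821 + 0.09011·e^(−0.04·T));  sugar = (target − residual)·4.0·V
residual = 14.695·(0.01821 + 0.09011·e^(−0.04·21.1)) = 0.8370
sugar = (3.1 − 0.8370)·4.0·23.6

213.6300 g


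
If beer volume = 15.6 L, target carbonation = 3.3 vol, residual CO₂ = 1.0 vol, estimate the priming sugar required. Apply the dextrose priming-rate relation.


sugar = (target − residual)·4.0·V
sugar = (3.3 − 1.0)·4.0·15.6

143.5200 g


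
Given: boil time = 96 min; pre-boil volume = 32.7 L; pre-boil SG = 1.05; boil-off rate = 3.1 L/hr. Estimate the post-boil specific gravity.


V_post = V_pre − rate·(t/60);  SG_post = 1 + (SG_pre−1)·V_pre/V_post
V_post = 32.7 − 3.1·(96/60) = 27.7400
SG_post = 1 + (1.05 − 1)·32.7/27.7400

1.0589


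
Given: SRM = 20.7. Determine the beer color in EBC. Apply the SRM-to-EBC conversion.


EBC = SRM · 1.97
EBC = 20.7 · 1.97

40.7790 EBC


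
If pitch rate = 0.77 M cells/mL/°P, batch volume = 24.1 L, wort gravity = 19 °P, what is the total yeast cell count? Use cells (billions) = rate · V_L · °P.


cells = 0.77 · 24.1 · 19

352.5830 billion cells


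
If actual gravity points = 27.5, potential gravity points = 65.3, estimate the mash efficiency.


efficiency = actual / potential × 100
efficiency = 27.5 / 65.3 × 100

42.1133 %


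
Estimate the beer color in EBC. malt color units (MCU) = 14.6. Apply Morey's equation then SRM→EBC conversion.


SRM = 1.4922·MCU^0.6859;  EBC = SRM·1.97
SRM = 1.4922·14.6^0.6859 = 9.3855
EBC = 9.3855·1.97

18.4894 EBC


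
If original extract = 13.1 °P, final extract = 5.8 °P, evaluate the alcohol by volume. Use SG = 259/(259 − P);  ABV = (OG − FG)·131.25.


OG = 259/(259 − 13.1) = 1.0533
FG = 259/(259 − 5.8) = 1.0229
ABV = (1.0533 − 1.0229)·131.25

3.9857 % ABV


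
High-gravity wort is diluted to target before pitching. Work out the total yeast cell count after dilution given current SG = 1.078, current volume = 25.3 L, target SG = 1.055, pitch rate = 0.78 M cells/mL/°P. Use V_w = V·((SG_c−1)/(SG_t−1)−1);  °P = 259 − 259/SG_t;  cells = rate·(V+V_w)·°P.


V_w = 25.3·((1.078−1)/(1.055−1)−1) = 10.5800
V_final = 25.3 + 10.5800 = 35.8800
°P = 259 − 259/1.055 = 13.5024
cells = 0.78·35.8800·13.5024

377.8827 billion cells


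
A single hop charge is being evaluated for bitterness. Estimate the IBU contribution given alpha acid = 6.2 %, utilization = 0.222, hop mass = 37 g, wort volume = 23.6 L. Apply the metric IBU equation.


IBU = (α/100)·mass·U·1000 / V
IBU = (6.2/100)·37·0.222·1000 / 23.6

21.5792 IBU


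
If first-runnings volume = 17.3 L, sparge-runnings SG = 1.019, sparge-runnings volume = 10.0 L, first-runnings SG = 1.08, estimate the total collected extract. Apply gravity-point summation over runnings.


total = Σ (SG_i − 1)·1000·V_i
first = (1.08 − 1)·1000·17.3 = 1384.0000
sparge = (1.019 − 1)·1000·10.0 = 190.0000
total = 1384.0000 + 190.0000

1574.0000 gravity·L


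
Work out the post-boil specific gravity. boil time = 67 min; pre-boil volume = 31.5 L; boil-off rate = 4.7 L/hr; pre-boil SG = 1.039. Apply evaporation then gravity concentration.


V_post = V_pre − rate·(t/60);  SG_post = 1 + (SG_pre−1)·V_pre/V_post
V_post = 31.5 − 4.7·(67/60) = 26.2517
SG_post = 1 + (1.039 − 1)·31.5/26.2517

1.0468


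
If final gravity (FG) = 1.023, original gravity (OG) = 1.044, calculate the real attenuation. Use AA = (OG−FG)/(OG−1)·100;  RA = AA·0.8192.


AA = (1.044 − 1.023)/(1.044 − 1)·100 = 47.7273
RA = 47.7273·0.8192

39.0982 %


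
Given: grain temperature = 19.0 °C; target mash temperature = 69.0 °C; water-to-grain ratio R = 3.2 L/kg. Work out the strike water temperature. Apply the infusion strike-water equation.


T_strike = (0.41/R)·(T_mash − T_grain) + T_mash
T_strike = (0.41/3.2)·(69.0 − 19.0) + 69.0

75.4062 °C


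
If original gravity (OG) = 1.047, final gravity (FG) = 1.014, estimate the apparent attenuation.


AA = (OG − FG)/(OG − 1) · 100
AA = (1.047 − 1.014)/(1.047 − 1) · 100

70.2128 %


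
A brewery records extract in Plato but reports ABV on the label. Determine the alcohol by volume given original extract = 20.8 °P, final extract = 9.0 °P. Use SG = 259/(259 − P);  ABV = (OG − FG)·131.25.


OG = 259/(259 − 20.8) = 1.0873
FG = 259/(259 − 9.0) = 1.0360
ABV = (1.0873 − 1.0360)·131.25

6.7360 % ABV


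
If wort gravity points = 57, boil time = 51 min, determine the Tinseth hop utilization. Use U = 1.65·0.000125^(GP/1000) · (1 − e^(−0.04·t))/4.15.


bigness = 1.65·0.000125^(57/1000) = 0.9886
boil_factor = (1 − e^(−0.04·51))/4.15 = 0.2096
U = 0.9886 · 0.2096

0.2072


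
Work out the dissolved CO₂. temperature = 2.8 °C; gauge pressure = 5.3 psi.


vols = (P + 14.695)·(0.01821 + 0.09011·e^(−0.04·T))
vols = (5.3 + 14.695)·(0.01821 + 0.09011·e^(−0.04·2.8))

1.9750 volumes


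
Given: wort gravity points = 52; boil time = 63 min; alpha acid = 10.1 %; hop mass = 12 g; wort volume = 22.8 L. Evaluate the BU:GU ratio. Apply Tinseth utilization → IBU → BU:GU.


U = 1.65·0.000125^(GP/1000)·(1−e^(−0.04t))/4.15;  IBU = (α/100)·m·U·1000/V;  BU:GU = IBU/GP
U = 1.65·0.000125^(52/1000)·(1−e^(−0.04·63))/4.15 = 0.2291
IBU = (10.1/100)·12·0.2291·1000/22.8 = 12.1791
BU:GU = 12.1791/52

0.2342


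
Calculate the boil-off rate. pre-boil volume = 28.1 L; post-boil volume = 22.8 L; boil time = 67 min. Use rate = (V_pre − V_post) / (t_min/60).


rate = (28.1 − 22.8) / (67/60)

4.7463 L/hr


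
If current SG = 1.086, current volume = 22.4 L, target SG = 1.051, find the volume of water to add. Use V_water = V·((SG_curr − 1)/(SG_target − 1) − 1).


V_water = 22.4·((1.086 − 1)/(1.051 − 1) − 1)

15.3725 L


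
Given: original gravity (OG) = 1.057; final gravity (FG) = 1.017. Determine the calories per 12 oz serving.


ABW = (OG−FG)·131.25·0.79/FG;  °P = 259 − 259/SG (for OG→OE and FG→AE);  RE = 0.1808·OE + 0.8192·AE;  Cal = (6.9·ABW + 4·(RE−0.1))·FG·3.55
ABW = (1.057 − 1.017)·131.25·0.79/1.017 = 4.0782
OE = 259 − 259/1.057 = 13.9669 °P
AE = 259 − 259/1.017 = 4.3294 °P
RE = 0.1808·13.9669 + 0.8192·4.3294 = 6.0719 °P
Cal = (6.9·4.0782 + 4·(6.0719−0.1))·1.017·3.55

187.8350 kcal
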